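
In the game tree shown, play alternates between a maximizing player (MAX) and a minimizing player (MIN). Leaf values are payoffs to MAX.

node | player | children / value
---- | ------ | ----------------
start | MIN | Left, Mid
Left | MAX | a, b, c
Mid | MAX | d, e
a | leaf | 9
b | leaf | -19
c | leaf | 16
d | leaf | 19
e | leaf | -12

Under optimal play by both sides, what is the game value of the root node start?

16

Left (MAX): max(9, -19, 16) = 16
Mid (MAX): max(19, -12) = 19
start (MIN): min(16, 19) = 16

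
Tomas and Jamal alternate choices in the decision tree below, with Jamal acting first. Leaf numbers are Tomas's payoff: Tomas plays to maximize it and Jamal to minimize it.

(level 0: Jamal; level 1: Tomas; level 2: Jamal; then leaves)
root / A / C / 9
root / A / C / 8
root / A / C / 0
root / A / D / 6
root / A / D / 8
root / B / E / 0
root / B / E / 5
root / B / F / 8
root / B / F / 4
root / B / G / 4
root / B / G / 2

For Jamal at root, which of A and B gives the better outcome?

B

C (Jamal): min(9, 8, 0) = 0
D (Jamal): min(6, 8) = 6
A (Tomas): max(0, 6) = 6
E (Jamal): min(0, 5) = 0
F (Jamal): min(8, 4) = 4
G (Jamal): min(4, 2) = 2
B (Tomas): max(0, 4, 2) = 4
Jamal prefers the lower value; A=6, B=4. B is better since 4 < 6.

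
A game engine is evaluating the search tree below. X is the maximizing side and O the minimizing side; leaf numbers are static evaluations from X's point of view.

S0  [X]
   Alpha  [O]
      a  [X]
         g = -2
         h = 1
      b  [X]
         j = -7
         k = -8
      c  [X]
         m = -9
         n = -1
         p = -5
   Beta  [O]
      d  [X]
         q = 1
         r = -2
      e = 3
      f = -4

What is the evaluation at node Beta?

-4

d (X): max(1, -2) = 1
Beta (O): min(1, 3, -4) = -4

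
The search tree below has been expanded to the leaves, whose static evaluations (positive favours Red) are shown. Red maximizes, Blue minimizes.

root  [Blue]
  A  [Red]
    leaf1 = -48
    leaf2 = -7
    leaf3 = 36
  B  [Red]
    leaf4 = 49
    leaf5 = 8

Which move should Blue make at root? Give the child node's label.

A (Red): max(-48, -7, 36) = 36
B (Red): max(49, 8) = 49
root (Blue): min(36, 49) = 36
Blue at root wants the lowest of {A=36, B=49}, so chooses A.

A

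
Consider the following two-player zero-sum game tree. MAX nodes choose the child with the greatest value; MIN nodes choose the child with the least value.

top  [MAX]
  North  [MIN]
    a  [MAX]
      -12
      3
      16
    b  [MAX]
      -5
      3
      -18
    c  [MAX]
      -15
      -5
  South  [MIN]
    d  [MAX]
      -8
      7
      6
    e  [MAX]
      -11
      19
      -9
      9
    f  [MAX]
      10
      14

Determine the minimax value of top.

a (MAX): max(-12, 3, 16) = 16
b (MAX): max(-5, 3, -18) = 3
c (MAX): max(-15, -5) = -5
North (MIN): min(16, 3, -5) = -5
d (MAX): max(-8, 7, 6) = 7
e (MAX): max(-11, 19, -9, 9) = 19
f (MAX): max(10, 14) = 14
South (MIN): min(7, 19, 14) = 7
top (MAX): max(-5, 7) = 7

7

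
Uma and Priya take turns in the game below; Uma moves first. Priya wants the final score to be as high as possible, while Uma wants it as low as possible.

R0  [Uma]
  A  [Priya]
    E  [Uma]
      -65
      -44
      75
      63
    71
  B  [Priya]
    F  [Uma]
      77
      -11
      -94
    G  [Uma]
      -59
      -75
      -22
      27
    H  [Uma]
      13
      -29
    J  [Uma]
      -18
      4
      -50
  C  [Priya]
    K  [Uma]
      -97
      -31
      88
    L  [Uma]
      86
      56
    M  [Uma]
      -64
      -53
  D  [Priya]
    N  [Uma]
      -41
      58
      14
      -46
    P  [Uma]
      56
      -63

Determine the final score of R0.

E (Uma): min(-65, -44, 75, 63) = -65
A (Priya): max(-65, 71) = 71
F (Uma): min(77, -11, -94) = -94
G (Uma): min(-59, -75, -22, 27) = -75
H (Uma): min(13, -29) = -29
J (Uma): min(-18, 4, -50) = -50
B (Priya): max(-94, -75, -29, -50) = -29
K (Uma): min(-97, -31, 88) = -97
L (Uma): min(86, 56) = 56
M (Uma): min(-64, -53) = -64
C (Priya): max(-97, 56, -64) = 56
N (Uma): min(-41, 58, 14, -46) = -46
P (Uma): min(56, -63) = -63
D (Priya): max(-46, -63) = -46
R0 (Uma): min(71, -29, 56, -46) = -46

-46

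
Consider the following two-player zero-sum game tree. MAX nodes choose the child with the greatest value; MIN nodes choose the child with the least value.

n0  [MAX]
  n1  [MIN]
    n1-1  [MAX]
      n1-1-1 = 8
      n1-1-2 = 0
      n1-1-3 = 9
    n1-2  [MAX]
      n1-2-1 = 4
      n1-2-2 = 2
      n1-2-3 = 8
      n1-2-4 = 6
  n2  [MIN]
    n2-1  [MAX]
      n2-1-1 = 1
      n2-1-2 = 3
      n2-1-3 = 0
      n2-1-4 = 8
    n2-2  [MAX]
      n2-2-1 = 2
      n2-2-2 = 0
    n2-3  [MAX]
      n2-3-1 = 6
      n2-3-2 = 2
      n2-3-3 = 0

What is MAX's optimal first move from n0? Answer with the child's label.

n1

n1-1 (MAX): max(8, 0, 9) = 9
n1-2 (MAX): max(4, 2, 8, 6) = 8
n1 (MIN): min(9, 8) = 8
n2-1 (MAX): max(1, 3, 0, 8) = 8
n2-2 (MAX): max(2, 0) = 2
n2-3 (MAX): max(6, 2, 0) = 6
n2 (MIN): min(8, 2, 6) = 2
n0 (MAX): max(8, 2) = 8
MAX at n0 wants the highest of {n1=8, n2=2}, so chooses n1.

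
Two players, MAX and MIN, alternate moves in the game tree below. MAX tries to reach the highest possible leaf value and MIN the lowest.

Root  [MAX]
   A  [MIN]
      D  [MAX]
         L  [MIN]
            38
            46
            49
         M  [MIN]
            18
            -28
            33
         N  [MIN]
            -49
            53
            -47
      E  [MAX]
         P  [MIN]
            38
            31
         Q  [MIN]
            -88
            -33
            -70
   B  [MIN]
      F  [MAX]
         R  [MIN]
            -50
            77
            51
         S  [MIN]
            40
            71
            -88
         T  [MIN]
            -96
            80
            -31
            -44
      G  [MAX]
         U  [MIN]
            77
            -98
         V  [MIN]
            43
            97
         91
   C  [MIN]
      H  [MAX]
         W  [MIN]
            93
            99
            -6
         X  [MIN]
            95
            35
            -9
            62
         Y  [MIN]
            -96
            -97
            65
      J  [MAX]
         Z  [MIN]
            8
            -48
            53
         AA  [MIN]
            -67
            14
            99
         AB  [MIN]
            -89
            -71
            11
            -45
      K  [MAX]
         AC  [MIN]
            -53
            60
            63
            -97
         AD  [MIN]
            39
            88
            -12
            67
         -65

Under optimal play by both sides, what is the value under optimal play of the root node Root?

L (MIN): min(38, 46, 49) = 38
M (MIN): min(18, -28, 33) = -28
N (MIN): min(-49, 53, -47) = -49
D (MAX): max(38, -28, -49) = 38
P (MIN): min(38, 31) = 31
Q (MIN): min(-88, -33, -70) = -88
E (MAX): max(31, -88) = 31
A (MIN): min(38, 31) = 31
R (MIN): min(-50, 77, 51) = -50
S (MIN): min(40, 71, -88) = -88
T (MIN): min(-96, 80, -31, -44) = -96
F (MAX): max(-50, -88, -96) = -50
U (MIN): min(77, -98) = -98
V (MIN): min(43, 97) = 43
G (MAX): max(-98, 43, 91) = 91
B (MIN): min(-50, 91) = -50
W (MIN): min(93, 99, -6) = -6
X (MIN): min(95, 35, -9, 62) = -9
Y (MIN): min(-96, -97, 65) = -97
H (MAX): max(-6, -9, -97) = -6
Z (MIN): min(8, -48, 53) = -48
AA (MIN): min(-67, 14, 99) = -67
AB (MIN): min(-89, -71, 11, -45) = -89
J (MAX): max(-48, -67, -89) = -48
AC (MIN): min(-53, 60, 63, -97) = -97
AD (MIN): min(39, 88, -12, 67) = -12
K (MAX): max(-97, -12, -65) = -12
C (MIN): min(-6, -48, -12) = -48
Root (MAX): max(31, -50, -48) = 31

31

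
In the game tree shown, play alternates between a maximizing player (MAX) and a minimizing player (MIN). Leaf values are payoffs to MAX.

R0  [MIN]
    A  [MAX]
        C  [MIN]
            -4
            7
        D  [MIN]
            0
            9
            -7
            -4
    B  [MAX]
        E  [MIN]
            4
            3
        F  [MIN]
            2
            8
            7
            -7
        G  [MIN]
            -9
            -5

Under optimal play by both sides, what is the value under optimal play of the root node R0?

C (MIN): min(-4, 7) = -4
D (MIN): min(0, 9, -7, -4) = -7
A (MAX): max(-4, -7) = -4
E (MIN): min(4, 3) = 3
F (MIN): min(2, 8, 7, -7) = -7
G (MIN): min(-9, -5) = -9
B (MAX): max(3, -7, -9) = 3
R0 (MIN): min(-4, 3) = -4

-4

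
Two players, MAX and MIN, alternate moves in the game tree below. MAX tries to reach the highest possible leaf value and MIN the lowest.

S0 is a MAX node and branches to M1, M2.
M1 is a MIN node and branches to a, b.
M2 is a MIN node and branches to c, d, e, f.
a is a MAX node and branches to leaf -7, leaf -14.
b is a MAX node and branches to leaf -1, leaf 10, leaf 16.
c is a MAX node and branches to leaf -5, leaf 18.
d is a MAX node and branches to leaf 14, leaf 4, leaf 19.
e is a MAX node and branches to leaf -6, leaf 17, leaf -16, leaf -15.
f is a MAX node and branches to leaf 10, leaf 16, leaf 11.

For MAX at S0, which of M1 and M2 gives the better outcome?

a (MAX): max(-7, -14) = -7
b (MAX): max(-1, 10, 16) = 16
M1 (MIN): min(-7, 16) = -7
c (MAX): max(-5, 18) = 18
d (MAX): max(14, 4, 19) = 19
e (MAX): max(-6, 17, -16, -15) = 17
f (MAX): max(10, 16, 11) = 16
M2 (MIN): min(18, 19, 17, 16) = 16
MAX prefers the higher value; M1=-7, M2=16. M2 is better since 16 > -7.

M2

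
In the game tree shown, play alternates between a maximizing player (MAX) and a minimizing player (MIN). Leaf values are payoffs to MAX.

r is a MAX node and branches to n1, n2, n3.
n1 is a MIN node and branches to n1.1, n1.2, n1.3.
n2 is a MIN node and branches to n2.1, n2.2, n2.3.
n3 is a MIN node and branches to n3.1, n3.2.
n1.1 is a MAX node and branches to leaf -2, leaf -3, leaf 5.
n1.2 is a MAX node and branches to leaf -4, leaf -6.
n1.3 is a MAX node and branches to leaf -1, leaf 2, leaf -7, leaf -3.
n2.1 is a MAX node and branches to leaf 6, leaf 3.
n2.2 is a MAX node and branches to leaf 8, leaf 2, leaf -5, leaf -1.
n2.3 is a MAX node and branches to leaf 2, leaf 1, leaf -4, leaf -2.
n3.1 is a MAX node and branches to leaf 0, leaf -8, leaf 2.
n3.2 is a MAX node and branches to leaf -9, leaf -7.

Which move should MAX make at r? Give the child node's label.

n2

n1.1 (MAX): max(-2, -3, 5) = 5
n1.2 (MAX): max(-4, -6) = -4
n1.3 (MAX): max(-1, 2, -7, -3) = 2
n1 (MIN): min(5, -4, 2) = -4
n2.1 (MAX): max(6, 3) = 6
n2.2 (MAX): max(8, 2, -5, -1) = 8
n2.3 (MAX): max(2, 1, -4, -2) = 2
n2 (MIN): min(6, 8, 2) = 2
n3.1 (MAX): max(0, -8, 2) = 2
n3.2 (MAX): max(-9, -7) = -7
n3 (MIN): min(2, -7) = -7
r (MAX): max(-4, 2, -7) = 2
MAX at r wants the highest of {n1=-4, n2=2, n3=-7}, so chooses n2.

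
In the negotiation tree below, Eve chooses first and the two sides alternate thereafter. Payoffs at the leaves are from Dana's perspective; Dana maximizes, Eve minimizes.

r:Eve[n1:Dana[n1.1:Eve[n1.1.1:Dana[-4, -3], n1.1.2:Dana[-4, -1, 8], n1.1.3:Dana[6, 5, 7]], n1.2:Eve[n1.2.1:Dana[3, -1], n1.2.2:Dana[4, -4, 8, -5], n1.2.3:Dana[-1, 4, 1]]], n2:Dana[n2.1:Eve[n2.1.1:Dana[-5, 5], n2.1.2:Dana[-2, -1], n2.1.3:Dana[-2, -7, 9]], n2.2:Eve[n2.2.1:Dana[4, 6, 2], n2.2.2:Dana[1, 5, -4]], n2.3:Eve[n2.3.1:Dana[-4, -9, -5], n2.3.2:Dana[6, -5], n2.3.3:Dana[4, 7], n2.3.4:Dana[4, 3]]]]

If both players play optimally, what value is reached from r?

3

n1.1.1 (Dana): max(-4, -3) = -3
n1.1.2 (Dana): max(-4, -1, 8) = 8
n1.1.3 (Dana): max(6, 5, 7) = 7
n1.1 (Eve): min(-3, 8, 7) = -3
n1.2.1 (Dana): max(3, -1) = 3
n1.2.2 (Dana): max(4, -4, 8, -5) = 8
n1.2.3 (Dana): max(-1, 4, 1) = 4
n1.2 (Eve): min(3, 8, 4) = 3
n1 (Dana): max(-3, 3) = 3
n2.1.1 (Dana): max(-5, 5) = 5
n2.1.2 (Dana): max(-2, -1) = -1
n2.1.3 (Dana): max(-2, -7, 9) = 9
n2.1 (Eve): min(5, -1, 9) = -1
n2.2.1 (Dana): max(4, 6, 2) = 6
n2.2.2 (Dana): max(1, 5, -4) = 5
n2.2 (Eve): min(6, 5) = 5
n2.3.1 (Dana): max(-4, -9, -5) = -4
n2.3.2 (Dana): max(6, -5) = 6
n2.3.3 (Dana): max(4, 7) = 7
n2.3.4 (Dana): max(4, 3) = 4
n2.3 (Eve): min(-4, 6, 7, 4) = -4
n2 (Dana): max(-1, 5, -4) = 5
r (Eve): min(3, 5) = 3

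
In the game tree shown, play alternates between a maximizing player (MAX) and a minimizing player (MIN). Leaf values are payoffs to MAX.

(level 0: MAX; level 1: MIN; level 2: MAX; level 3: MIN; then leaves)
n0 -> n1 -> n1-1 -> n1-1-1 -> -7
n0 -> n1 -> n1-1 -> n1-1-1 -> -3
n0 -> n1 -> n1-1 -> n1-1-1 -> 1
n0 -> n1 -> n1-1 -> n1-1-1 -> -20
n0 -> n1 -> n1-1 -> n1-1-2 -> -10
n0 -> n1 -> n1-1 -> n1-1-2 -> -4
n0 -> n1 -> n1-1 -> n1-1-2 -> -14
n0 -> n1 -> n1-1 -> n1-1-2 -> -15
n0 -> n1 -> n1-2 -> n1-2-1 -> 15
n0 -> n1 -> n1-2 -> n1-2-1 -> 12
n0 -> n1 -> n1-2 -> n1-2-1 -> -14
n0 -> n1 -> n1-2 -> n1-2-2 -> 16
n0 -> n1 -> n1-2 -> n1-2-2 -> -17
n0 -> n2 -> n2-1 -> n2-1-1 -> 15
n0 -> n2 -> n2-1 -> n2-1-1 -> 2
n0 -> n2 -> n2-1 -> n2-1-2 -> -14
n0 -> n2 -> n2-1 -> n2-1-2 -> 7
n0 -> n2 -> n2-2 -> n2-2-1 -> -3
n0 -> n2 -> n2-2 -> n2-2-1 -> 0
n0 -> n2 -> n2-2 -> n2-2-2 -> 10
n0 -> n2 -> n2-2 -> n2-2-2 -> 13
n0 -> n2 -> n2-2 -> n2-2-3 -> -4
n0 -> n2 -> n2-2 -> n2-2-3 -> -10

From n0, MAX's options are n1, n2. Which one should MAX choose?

n1-1-1 (MIN): min(-7, -3, 1, -20) = -20
n1-1-2 (MIN): min(-10, -4, -14, -15) = -15
n1-1 (MAX): max(-20, -15) = -15
n1-2-1 (MIN): min(15, 12, -14) = -14
n1-2-2 (MIN): min(16, -17) = -17
n1-2 (MAX): max(-14, -17) = -14
n1 (MIN): min(-15, -14) = -15
n2-1-1 (MIN): min(15, 2) = 2
n2-1-2 (MIN): min(-14, 7) = -14
n2-1 (MAX): max(2, -14) = 2
n2-2-1 (MIN): min(-3, 0) = -3
n2-2-2 (MIN): min(10, 13) = 10
n2-2-3 (MIN): min(-4, -10) = -10
n2-2 (MAX): max(-3, 10, -10) = 10
n2 (MIN): min(2, 10) = 2
n0 (MAX): max(-15, 2) = 2
MAX at n0 wants the highest of {n1=-15, n2=2}, so chooses n2.

n2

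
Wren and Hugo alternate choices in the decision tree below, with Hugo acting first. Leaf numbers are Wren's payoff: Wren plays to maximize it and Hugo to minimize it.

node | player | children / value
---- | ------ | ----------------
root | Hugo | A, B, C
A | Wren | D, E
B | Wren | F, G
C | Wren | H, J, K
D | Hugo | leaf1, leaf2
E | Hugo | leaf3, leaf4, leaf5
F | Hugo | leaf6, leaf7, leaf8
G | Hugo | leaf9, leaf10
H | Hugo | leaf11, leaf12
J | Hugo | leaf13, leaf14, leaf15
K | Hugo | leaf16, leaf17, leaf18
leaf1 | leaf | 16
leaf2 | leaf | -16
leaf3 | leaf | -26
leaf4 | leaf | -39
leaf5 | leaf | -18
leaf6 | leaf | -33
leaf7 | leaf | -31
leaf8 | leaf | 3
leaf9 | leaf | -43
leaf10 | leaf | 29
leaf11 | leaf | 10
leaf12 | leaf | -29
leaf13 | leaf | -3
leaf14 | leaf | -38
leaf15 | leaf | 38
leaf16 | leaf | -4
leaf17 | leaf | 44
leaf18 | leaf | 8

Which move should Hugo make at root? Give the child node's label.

B

D (Hugo): min(16, -16) = -16
E (Hugo): min(-26, -39, -18) = -39
A (Wren): max(-16, -39) = -16
F (Hugo): min(-33, -31, 3) = -33
G (Hugo): min(-43, 29) = -43
B (Wren): max(-33, -43) = -33
H (Hugo): min(10, -29) = -29
J (Hugo): min(-3, -38, 38) = -38
K (Hugo): min(-4, 44, 8) = -4
C (Wren): max(-29, -38, -4) = -4
root (Hugo): min(-16, -33, -4) = -33
Hugo at root wants the lowest of {A=-16, B=-33, C=-4}, so chooses B.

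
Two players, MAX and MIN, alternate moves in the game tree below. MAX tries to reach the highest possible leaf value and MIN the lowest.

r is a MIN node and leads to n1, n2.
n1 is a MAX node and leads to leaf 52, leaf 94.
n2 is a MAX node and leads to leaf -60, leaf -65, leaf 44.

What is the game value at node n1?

n1 (MAX): max(52, 94) = 94

94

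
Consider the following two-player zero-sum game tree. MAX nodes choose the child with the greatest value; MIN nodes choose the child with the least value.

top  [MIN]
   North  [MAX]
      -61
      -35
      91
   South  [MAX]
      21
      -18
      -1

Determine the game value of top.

North (MAX): max(-61, -35, 91) = 91
South (MAX): max(21, -18, -1) = 21
top (MIN): min(91, 21) = 21

21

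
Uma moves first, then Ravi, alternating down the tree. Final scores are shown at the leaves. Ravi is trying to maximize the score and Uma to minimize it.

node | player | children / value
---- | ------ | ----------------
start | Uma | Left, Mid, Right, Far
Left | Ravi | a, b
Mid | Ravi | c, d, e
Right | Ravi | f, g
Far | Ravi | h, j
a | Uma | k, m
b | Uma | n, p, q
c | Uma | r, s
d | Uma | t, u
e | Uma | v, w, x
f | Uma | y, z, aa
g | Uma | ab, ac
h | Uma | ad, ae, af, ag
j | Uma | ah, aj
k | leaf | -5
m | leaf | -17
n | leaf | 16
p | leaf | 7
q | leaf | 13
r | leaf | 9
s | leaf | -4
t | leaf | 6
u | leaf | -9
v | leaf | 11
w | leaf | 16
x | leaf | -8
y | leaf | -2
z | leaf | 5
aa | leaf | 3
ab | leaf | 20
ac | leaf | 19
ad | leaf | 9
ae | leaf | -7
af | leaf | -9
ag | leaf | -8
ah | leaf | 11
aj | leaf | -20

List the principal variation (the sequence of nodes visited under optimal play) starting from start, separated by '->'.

start -> Far -> h -> af

a (Uma): min(-5, -17) = -17
b (Uma): min(16, 7, 13) = 7
Left (Ravi): max(-17, 7) = 7
c (Uma): min(9, -4) = -4
d (Uma): min(6, -9) = -9
e (Uma): min(11, 16, -8) = -8
Mid (Ravi): max(-4, -9, -8) = -4
f (Uma): min(-2, 5, 3) = -2
g (Uma): min(20, 19) = 19
Right (Ravi): max(-2, 19) = 19
h (Uma): min(9, -7, -9, -8) = -9
j (Uma): min(11, -20) = -20
Far (Ravi): max(-9, -20) = -9
start (Uma): min(7, -4, 19, -9) = -9
At start, Uma picks Far (lowest: -9).
At Far, Ravi picks h (highest: -9).
At h, Uma picks af (lowest: -9).
Terminal value -9.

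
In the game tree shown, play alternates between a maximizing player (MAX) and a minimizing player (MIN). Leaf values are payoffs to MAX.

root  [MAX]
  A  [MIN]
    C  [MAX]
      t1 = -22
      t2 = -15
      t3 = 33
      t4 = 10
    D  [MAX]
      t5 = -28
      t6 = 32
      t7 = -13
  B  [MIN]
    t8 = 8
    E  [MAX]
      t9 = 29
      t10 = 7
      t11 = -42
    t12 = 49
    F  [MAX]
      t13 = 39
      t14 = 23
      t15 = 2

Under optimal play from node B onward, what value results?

E (MAX): max(29, 7, -42) = 29
F (MAX): max(39, 23, 2) = 39
B (MIN): min(8, 29, 49, 39) = 8

8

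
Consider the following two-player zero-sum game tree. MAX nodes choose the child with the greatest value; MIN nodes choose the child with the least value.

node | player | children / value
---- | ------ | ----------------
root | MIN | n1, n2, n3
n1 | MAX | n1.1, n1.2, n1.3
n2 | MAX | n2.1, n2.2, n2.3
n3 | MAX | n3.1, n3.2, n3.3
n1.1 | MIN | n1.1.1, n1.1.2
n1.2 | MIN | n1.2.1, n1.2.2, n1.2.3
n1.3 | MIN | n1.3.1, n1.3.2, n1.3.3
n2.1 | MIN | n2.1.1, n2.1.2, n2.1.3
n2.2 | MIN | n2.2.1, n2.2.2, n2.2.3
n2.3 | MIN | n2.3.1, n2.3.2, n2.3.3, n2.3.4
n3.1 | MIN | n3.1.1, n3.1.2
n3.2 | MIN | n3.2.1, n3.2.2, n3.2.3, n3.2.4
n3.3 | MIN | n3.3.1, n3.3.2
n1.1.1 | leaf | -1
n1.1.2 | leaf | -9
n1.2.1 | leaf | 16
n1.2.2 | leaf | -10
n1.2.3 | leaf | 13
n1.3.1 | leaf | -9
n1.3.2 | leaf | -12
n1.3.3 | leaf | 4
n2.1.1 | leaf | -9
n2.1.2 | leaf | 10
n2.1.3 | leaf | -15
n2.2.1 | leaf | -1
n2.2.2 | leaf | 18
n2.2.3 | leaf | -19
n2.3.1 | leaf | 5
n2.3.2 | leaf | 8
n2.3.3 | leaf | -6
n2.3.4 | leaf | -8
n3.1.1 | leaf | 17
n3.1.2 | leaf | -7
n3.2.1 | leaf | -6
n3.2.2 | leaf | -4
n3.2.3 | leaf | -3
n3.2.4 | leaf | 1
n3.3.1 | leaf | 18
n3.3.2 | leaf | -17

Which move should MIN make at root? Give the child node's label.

n1

n1.1 (MIN): min(-1, -9) = -9
n1.2 (MIN): min(16, -10, 13) = -10
n1.3 (MIN): min(-9, -12, 4) = -12
n1 (MAX): max(-9, -10, -12) = -9
n2.1 (MIN): min(-9, 10, -15) = -15
n2.2 (MIN): min(-1, 18, -19) = -19
n2.3 (MIN): min(5, 8, -6, -8) = -8
n2 (MAX): max(-15, -19, -8) = -8
n3.1 (MIN): min(17, -7) = -7
n3.2 (MIN): min(-6, -4, -3, 1) = -6
n3.3 (MIN): min(18, -17) = -17
n3 (MAX): max(-7, -6, -17) = -6
root (MIN): min(-9, -8, -6) = -9
MIN at root wants the lowest of {n1=-9, n2=-8, n3=-6}, so chooses n1.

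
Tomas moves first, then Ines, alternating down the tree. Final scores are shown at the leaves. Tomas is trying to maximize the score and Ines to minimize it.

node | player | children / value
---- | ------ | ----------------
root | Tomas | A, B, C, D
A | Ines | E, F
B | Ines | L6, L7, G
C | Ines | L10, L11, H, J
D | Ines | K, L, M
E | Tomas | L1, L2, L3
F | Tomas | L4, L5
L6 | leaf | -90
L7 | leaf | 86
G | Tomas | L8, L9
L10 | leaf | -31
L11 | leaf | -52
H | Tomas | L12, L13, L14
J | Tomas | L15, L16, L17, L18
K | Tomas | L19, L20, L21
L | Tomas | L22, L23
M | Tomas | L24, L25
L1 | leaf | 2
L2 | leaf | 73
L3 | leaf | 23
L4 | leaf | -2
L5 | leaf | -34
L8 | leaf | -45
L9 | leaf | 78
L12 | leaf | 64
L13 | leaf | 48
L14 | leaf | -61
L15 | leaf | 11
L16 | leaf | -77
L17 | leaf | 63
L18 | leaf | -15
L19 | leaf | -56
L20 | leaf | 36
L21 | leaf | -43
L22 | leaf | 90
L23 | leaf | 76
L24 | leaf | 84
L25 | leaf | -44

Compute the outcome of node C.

-52

H (Tomas): max(64, 48, -61) = 64
J (Tomas): max(11, -77, 63, -15) = 63
C (Ines): min(-31, -52, 64, 63) = -52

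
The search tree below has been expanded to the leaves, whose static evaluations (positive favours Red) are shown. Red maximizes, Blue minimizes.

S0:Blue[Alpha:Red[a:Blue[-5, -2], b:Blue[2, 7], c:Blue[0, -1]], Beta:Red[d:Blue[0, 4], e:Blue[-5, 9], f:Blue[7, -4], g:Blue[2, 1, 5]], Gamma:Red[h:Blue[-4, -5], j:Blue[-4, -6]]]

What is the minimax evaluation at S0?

a (Blue): min(-5, -2) = -5
b (Blue): min(2, 7) = 2
c (Blue): min(0, -1) = -1
Alpha (Red): max(-5, 2, -1) = 2
d (Blue): min(0, 4) = 0
e (Blue): min(-5, 9) = -5
f (Blue): min(7, -4) = -4
g (Blue): min(2, 1, 5) = 1
Beta (Red): max(0, -5, -4, 1) = 1
h (Blue): min(-4, -5) = -5
j (Blue): min(-4, -6) = -6
Gamma (Red): max(-5, -6) = -5
S0 (Blue): min(2, 1, -5) = -5

-5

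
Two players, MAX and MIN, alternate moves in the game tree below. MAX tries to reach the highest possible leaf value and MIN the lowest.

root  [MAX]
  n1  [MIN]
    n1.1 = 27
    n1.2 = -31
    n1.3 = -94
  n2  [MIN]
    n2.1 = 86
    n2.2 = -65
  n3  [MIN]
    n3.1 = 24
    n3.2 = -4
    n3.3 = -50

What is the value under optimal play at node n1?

-94

n1 (MIN): min(27, -31, -94) = -94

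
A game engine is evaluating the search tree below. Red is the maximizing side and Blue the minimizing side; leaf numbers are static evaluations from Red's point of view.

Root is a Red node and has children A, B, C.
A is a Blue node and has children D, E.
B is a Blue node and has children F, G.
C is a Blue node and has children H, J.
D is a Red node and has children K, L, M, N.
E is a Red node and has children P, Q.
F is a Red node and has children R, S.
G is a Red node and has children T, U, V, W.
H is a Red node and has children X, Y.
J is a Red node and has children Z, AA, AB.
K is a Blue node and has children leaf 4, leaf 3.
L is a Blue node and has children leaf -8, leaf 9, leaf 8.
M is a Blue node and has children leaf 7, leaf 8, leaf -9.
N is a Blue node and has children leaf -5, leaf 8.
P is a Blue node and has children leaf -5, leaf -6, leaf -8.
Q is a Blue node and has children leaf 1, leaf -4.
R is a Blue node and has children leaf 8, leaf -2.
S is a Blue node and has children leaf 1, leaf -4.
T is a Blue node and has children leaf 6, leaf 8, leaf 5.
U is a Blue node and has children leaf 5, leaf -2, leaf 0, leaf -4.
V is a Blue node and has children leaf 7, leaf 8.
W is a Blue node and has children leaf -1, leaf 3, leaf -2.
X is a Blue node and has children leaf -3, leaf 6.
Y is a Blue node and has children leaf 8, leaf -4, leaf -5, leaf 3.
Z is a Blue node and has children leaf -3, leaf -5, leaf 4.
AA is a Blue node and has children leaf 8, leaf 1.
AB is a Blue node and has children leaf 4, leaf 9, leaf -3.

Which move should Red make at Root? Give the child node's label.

K (Blue): min(4, 3) = 3
L (Blue): min(-8, 9, 8) = -8
M (Blue): min(7, 8, -9) = -9
N (Blue): min(-5, 8) = -5
D (Red): max(3, -8, -9, -5) = 3
P (Blue): min(-5, -6, -8) = -8
Q (Blue): min(1, -4) = -4
E (Red): max(-8, -4) = -4
A (Blue): min(3, -4) = -4
R (Blue): min(8, -2) = -2
S (Blue): min(1, -4) = -4
F (Red): max(-2, -4) = -2
T (Blue): min(6, 8, 5) = 5
U (Blue): min(5, -2, 0, -4) = -4
V (Blue): min(7, 8) = 7
W (Blue): min(-1, 3, -2) = -2
G (Red): max(5, -4, 7, -2) = 7
B (Blue): min(-2, 7) = -2
X (Blue): min(-3, 6) = -3
Y (Blue): min(8, -4, -5, 3) = -5
H (Red): max(-3, -5) = -3
Z (Blue): min(-3, -5, 4) = -5
AA (Blue): min(8, 1) = 1
AB (Blue): min(4, 9, -3) = -3
J (Red): max(-5, 1, -3) = 1
C (Blue): min(-3, 1) = -3
Root (Red): max(-4, -2, -3) = -2
Red at Root wants the highest of {A=-4, B=-2, C=-3}, so chooses B.

B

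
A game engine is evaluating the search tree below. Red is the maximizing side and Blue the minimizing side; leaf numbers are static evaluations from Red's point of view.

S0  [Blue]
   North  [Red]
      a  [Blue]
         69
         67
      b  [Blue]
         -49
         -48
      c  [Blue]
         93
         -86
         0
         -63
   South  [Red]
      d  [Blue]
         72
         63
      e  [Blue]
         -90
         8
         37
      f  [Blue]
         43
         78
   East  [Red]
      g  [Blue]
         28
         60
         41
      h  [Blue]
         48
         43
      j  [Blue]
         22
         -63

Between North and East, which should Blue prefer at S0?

East

a (Blue): min(69, 67) = 67
b (Blue): min(-49, -48) = -49
c (Blue): min(93, -86, 0, -63) = -86
North (Red): max(67, -49, -86) = 67
g (Blue): min(28, 60, 41) = 28
h (Blue): min(48, 43) = 43
j (Blue): min(22, -63) = -63
East (Red): max(28, 43, -63) = 43
Blue prefers the lower value; North=67, East=43. East is better since 43 < 67.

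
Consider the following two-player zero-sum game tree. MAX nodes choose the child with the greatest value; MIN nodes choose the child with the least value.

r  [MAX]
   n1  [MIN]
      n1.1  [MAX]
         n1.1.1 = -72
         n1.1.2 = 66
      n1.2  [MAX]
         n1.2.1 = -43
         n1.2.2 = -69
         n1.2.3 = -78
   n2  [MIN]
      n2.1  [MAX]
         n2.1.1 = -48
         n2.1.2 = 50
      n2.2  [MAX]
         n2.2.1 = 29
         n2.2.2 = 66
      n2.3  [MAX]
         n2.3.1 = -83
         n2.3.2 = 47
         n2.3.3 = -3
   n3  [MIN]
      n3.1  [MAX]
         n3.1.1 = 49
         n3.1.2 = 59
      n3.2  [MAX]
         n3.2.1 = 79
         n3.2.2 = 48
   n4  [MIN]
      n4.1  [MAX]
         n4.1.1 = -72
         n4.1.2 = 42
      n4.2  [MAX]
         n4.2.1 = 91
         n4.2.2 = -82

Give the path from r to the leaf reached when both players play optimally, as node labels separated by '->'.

n1.1 (MAX): max(-72, 66) = 66
n1.2 (MAX): max(-43, -69, -78) = -43
n1 (MIN): min(66, -43) = -43
n2.1 (MAX): max(-48, 50) = 50
n2.2 (MAX): max(29, 66) = 66
n2.3 (MAX): max(-83, 47, -3) = 47
n2 (MIN): min(50, 66, 47) = 47
n3.1 (MAX): max(49, 59) = 59
n3.2 (MAX): max(79, 48) = 79
n3 (MIN): min(59, 79) = 59
n4.1 (MAX): max(-72, 42) = 42
n4.2 (MAX): max(91, -82) = 91
n4 (MIN): min(42, 91) = 42
r (MAX): max(-43, 47, 59, 42) = 59
At r, MAX picks n3 (highest: 59).
At n3, MIN picks n3.1 (lowest: 59).
At n3.1, MAX picks n3.1.2 (highest: 59).
Terminal value 59.

r -> n3 -> n3.1 -> n3.1.2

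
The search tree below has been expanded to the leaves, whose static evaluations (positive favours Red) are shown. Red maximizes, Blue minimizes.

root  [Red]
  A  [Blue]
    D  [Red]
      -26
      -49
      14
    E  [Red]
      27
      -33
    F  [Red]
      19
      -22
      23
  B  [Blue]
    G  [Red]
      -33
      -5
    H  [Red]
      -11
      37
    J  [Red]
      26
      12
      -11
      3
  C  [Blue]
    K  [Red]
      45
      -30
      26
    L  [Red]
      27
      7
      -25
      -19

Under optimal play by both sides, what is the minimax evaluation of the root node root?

D (Red): max(-26, -49, 14) = 14
E (Red): max(27, -33) = 27
F (Red): max(19, -22, 23) = 23
A (Blue): min(14, 27, 23) = 14
G (Red): max(-33, -5) = -5
H (Red): max(-11, 37) = 37
J (Red): max(26, 12, -11, 3) = 26
B (Blue): min(-5, 37, 26) = -5
K (Red): max(45, -30, 26) = 45
L (Red): max(27, 7, -25, -19) = 27
C (Blue): min(45, 27) = 27
root (Red): max(14, -5, 27) = 27

27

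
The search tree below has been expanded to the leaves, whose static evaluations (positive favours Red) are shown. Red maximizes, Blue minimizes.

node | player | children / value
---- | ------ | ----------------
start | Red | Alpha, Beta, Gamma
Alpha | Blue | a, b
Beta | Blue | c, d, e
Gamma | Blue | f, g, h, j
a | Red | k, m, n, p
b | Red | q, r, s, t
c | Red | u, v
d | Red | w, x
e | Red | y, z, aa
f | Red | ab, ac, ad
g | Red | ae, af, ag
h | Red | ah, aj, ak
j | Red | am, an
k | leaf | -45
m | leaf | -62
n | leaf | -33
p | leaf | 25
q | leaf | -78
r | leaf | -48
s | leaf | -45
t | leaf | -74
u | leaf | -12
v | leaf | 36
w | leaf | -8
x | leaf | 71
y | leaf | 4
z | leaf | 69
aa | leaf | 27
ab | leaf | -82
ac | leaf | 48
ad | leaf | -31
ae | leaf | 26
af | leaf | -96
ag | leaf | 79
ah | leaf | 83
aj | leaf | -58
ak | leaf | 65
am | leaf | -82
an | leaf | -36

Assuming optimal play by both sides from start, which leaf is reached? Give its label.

v

a (Red): max(-45, -62, -33, 25) = 25
b (Red): max(-78, -48, -45, -74) = -45
Alpha (Blue): min(25, -45) = -45
c (Red): max(-12, 36) = 36
d (Red): max(-8, 71) = 71
e (Red): max(4, 69, 27) = 69
Beta (Blue): min(36, 71, 69) = 36
f (Red): max(-82, 48, -31) = 48
g (Red): max(26, -96, 79) = 79
h (Red): max(83, -58, 65) = 83
j (Red): max(-82, -36) = -36
Gamma (Blue): min(48, 79, 83, -36) = -36
start (Red): max(-45, 36, -36) = 36
At start, Red picks Beta (highest: 36).
At Beta, Blue picks c (lowest: 36).
At c, Red picks v (highest: 36).
Terminal value 36.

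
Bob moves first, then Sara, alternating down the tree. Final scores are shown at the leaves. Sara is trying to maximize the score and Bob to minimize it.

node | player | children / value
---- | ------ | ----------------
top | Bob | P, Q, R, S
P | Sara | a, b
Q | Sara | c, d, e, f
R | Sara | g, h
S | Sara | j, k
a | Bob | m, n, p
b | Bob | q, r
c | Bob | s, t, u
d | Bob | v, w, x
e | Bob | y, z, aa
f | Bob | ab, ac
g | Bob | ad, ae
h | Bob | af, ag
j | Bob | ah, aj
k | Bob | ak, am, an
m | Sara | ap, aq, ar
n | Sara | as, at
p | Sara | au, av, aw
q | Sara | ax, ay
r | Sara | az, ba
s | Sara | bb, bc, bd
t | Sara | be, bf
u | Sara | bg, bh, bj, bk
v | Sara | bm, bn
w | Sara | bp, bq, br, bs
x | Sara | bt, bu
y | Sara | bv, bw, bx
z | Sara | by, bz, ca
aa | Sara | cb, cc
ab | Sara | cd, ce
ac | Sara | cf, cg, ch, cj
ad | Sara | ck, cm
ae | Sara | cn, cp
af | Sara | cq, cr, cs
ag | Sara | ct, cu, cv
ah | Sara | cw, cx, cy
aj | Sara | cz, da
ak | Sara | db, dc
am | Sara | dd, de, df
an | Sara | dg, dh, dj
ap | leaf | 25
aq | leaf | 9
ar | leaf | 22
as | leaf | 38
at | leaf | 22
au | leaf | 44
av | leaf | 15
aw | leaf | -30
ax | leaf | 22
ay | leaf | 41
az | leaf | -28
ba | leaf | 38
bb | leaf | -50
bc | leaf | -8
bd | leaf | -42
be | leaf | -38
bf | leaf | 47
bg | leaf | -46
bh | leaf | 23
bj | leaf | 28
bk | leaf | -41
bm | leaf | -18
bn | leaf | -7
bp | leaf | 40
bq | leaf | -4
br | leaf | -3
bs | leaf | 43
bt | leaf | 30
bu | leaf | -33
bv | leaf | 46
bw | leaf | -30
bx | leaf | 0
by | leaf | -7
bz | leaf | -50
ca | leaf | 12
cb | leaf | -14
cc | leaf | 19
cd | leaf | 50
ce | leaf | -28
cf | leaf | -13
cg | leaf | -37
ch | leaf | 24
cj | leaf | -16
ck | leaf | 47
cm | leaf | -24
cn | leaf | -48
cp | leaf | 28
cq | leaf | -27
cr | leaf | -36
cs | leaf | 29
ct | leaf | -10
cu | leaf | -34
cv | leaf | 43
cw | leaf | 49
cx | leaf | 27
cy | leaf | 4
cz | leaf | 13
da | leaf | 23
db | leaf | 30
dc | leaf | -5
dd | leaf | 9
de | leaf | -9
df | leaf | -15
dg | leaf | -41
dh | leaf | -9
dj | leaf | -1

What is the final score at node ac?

24

ac (Sara): max(-13, -37, 24, -16) = 24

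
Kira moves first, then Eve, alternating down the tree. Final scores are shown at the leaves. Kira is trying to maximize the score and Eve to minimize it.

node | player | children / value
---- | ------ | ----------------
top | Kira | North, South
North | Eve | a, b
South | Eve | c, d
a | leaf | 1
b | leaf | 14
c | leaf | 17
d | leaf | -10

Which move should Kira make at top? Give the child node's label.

North

North (Eve): min(1, 14) = 1
South (Eve): min(17, -10) = -10
top (Kira): max(1, -10) = 1
Kira at top wants the highest of {North=1, South=-10}, so chooses North.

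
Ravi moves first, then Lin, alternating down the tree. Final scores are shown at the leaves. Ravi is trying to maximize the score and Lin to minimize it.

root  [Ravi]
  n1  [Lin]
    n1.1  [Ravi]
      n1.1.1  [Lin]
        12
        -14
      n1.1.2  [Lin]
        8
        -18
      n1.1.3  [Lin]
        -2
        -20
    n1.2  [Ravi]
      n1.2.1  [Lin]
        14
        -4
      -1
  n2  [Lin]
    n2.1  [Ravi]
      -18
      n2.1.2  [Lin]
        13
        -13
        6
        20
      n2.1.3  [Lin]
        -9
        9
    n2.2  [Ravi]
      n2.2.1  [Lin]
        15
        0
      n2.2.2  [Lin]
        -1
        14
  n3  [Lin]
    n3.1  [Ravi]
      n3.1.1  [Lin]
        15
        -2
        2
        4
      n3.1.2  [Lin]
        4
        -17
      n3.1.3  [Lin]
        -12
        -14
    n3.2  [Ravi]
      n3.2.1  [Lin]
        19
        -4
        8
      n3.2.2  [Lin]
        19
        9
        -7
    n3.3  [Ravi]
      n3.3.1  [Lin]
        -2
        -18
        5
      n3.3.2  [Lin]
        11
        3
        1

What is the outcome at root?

n1.1.1 (Lin): min(12, -14) = -14
n1.1.2 (Lin): min(8, -18) = -18
n1.1.3 (Lin): min(-2, -20) = -20
n1.1 (Ravi): max(-14, -18, -20) = -14
n1.2.1 (Lin): min(14, -4) = -4
n1.2 (Ravi): max(-4, -1) = -1
n1 (Lin): min(-14, -1) = -14
n2.1.2 (Lin): min(13, -13, 6, 20) = -13
n2.1.3 (Lin): min(-9, 9) = -9
n2.1 (Ravi): max(-18, -13, -9) = -9
n2.2.1 (Lin): min(15, 0) = 0
n2.2.2 (Lin): min(-1, 14) = -1
n2.2 (Ravi): max(0, -1) = 0
n2 (Lin): min(-9, 0) = -9
n3.1.1 (Lin): min(15, -2, 2, 4) = -2
n3.1.2 (Lin): min(4, -17) = -17
n3.1.3 (Lin): min(-12, -14) = -14
n3.1 (Ravi): max(-2, -17, -14) = -2
n3.2.1 (Lin): min(19, -4, 8) = -4
n3.2.2 (Lin): min(19, 9, -7) = -7
n3.2 (Ravi): max(-4, -7) = -4
n3.3.1 (Lin): min(-2, -18, 5) = -18
n3.3.2 (Lin): min(11, 3, 1) = 1
n3.3 (Ravi): max(-18, 1) = 1
n3 (Lin): min(-2, -4, 1) = -4
root (Ravi): max(-14, -9, -4) = -4

-4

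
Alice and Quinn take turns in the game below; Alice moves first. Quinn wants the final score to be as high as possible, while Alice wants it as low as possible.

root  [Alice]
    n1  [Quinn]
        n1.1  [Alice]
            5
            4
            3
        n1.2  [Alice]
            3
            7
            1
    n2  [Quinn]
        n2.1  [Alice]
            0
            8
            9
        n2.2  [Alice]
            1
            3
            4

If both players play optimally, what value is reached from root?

1

n1.1 (Alice): min(5, 4, 3) = 3
n1.2 (Alice): min(3, 7, 1) = 1
n1 (Quinn): max(3, 1) = 3
n2.1 (Alice): min(0, 8, 9) = 0
n2.2 (Alice): min(1, 3, 4) = 1
n2 (Quinn): max(0, 1) = 1
root (Alice): min(3, 1) = 1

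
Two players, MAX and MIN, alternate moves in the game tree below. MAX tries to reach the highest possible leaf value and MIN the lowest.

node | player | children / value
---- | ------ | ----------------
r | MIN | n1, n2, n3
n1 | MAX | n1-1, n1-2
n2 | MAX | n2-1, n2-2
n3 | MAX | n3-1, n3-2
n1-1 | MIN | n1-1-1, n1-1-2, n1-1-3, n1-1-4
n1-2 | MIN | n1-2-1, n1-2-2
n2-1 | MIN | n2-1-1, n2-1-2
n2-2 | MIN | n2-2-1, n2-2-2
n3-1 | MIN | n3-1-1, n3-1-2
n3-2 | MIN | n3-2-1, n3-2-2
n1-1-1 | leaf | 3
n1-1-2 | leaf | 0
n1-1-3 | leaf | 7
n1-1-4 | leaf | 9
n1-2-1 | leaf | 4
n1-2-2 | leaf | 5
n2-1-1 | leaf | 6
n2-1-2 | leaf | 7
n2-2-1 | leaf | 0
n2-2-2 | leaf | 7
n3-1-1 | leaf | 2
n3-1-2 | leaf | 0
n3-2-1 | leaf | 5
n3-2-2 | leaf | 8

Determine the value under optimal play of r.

4

n1-1 (MIN): min(3, 0, 7, 9) = 0
n1-2 (MIN): min(4, 5) = 4
n1 (MAX): max(0, 4) = 4
n2-1 (MIN): min(6, 7) = 6
n2-2 (MIN): min(0, 7) = 0
n2 (MAX): max(6, 0) = 6
n3-1 (MIN): min(2, 0) = 0
n3-2 (MIN): min(5, 8) = 5
n3 (MAX): max(0, 5) = 5
r (MIN): min(4, 6, 5) = 4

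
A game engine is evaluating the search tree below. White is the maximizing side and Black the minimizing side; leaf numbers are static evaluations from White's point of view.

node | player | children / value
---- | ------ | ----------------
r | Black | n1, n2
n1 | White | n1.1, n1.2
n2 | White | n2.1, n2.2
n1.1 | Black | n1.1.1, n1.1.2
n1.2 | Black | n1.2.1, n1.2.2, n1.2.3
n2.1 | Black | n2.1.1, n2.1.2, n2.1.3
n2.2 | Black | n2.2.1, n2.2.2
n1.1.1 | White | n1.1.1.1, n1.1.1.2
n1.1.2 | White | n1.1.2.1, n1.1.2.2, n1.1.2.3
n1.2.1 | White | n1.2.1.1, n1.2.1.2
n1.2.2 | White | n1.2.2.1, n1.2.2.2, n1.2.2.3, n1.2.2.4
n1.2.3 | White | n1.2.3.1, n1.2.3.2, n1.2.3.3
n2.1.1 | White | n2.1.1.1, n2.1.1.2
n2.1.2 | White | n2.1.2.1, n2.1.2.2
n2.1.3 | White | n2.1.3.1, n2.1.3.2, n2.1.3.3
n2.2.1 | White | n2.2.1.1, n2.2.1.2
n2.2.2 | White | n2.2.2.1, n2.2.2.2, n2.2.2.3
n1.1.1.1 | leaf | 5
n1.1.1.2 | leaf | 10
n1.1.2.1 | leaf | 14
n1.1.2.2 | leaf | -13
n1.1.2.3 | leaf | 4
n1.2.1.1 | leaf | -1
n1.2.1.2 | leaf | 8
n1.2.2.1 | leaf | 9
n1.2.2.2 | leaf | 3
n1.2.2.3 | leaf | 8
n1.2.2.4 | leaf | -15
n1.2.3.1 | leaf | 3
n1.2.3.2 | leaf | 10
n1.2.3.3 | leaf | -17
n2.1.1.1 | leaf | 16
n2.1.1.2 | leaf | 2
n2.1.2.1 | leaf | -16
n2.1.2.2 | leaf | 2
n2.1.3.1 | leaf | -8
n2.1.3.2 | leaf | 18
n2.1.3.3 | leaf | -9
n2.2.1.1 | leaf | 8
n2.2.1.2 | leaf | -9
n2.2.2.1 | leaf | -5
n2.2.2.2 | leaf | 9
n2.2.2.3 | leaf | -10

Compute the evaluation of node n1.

n1.1.1 (White): max(5, 10) = 10
n1.1.2 (White): max(14, -13, 4) = 14
n1.1 (Black): min(10, 14) = 10
n1.2.1 (White): max(-1, 8) = 8
n1.2.2 (White): max(9, 3, 8, -15) = 9
n1.2.3 (White): max(3, 10, -17) = 10
n1.2 (Black): min(8, 9, 10) = 8
n1 (White): max(10, 8) = 10

10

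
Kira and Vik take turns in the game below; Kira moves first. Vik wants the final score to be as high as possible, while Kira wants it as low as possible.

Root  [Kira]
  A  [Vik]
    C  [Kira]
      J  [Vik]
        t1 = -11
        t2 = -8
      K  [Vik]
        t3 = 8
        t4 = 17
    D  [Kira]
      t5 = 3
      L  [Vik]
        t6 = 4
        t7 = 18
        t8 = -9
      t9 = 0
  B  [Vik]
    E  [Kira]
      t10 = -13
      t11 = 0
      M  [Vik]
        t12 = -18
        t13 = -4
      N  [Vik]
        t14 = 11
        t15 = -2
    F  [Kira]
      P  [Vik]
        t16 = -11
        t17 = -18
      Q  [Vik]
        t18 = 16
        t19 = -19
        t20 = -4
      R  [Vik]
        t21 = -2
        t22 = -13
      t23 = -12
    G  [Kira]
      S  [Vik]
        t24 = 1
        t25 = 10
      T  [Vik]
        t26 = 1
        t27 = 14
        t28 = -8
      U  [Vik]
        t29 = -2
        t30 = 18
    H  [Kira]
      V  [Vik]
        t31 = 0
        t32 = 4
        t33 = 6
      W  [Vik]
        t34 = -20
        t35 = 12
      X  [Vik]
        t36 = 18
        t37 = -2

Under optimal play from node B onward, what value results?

M (Vik): max(-18, -4) = -4
N (Vik): max(11, -2) = 11
E (Kira): min(-13, 0, -4, 11) = -13
P (Vik): max(-11, -18) = -11
Q (Vik): max(16, -19, -4) = 16
R (Vik): max(-2, -13) = -2
F (Kira): min(-11, 16, -2, -12) = -12
S (Vik): max(1, 10) = 10
T (Vik): max(1, 14, -8) = 14
U (Vik): max(-2, 18) = 18
G (Kira): min(10, 14, 18) = 10
V (Vik): max(0, 4, 6) = 6
W (Vik): max(-20, 12) = 12
X (Vik): max(18, -2) = 18
H (Kira): min(6, 12, 18) = 6
B (Vik): max(-13, -12, 10, 6) = 10

10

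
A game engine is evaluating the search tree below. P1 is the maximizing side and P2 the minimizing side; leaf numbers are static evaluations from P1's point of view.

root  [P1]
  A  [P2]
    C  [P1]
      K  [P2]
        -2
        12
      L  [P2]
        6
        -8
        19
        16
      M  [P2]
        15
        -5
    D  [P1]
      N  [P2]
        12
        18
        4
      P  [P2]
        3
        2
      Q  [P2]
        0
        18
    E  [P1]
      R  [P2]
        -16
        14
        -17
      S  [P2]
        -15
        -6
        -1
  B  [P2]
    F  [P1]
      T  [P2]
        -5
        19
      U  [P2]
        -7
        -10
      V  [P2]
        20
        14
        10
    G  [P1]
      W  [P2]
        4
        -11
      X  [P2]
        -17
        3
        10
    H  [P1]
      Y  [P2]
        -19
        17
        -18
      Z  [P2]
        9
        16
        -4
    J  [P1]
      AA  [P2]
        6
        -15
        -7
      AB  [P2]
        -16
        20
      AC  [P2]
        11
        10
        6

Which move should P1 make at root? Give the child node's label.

K (P2): min(-2, 12) = -2
L (P2): min(6, -8, 19, 16) = -8
M (P2): min(15, -5) = -5
C (P1): max(-2, -8, -5) = -2
N (P2): min(12, 18, 4) = 4
P (P2): min(3, 2) = 2
Q (P2): min(0, 18) = 0
D (P1): max(4, 2, 0) = 4
R (P2): min(-16, 14, -17) = -17
S (P2): min(-15, -6, -1) = -15
E (P1): max(-17, -15) = -15
A (P2): min(-2, 4, -15) = -15
T (P2): min(-5, 19) = -5
U (P2): min(-7, -10) = -10
V (P2): min(20, 14, 10) = 10
F (P1): max(-5, -10, 10) = 10
W (P2): min(4, -11) = -11
X (P2): min(-17, 3, 10) = -17
G (P1): max(-11, -17) = -11
Y (P2): min(-19, 17, -18) = -19
Z (P2): min(9, 16, -4) = -4
H (P1): max(-19, -4) = -4
AA (P2): min(6, -15, -7) = -15
AB (P2): min(-16, 20) = -16
AC (P2): min(11, 10, 6) = 6
J (P1): max(-15, -16, 6) = 6
B (P2): min(10, -11, -4, 6) = -11
root (P1): max(-15, -11) = -11
P1 at root wants the highest of {A=-15, B=-11}, so chooses B.

B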